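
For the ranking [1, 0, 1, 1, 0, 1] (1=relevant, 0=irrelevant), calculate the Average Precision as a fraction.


Computing P@k for each relevant position:
Position 1: relevant, P@1 = 1/1 = 1
Position 2: not relevant
Position 3: relevant, P@3 = 2/3 = 2/3
Position 4: relevant, P@4 = 3/4 = 3/4
Position 5: not relevant
Position 6: relevant, P@6 = 4/6 = 2/3
Sum of P@k = 1 + 2/3 + 3/4 + 2/3 = 37/12
AP = 37/12 / 4 = 37/48

37/48


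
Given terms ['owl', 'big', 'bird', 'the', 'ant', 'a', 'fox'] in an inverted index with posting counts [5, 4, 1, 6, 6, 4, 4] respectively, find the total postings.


Summing posting list sizes:
'owl': 5 postings
'big': 4 postings
'bird': 1 postings
'the': 6 postings
'ant': 6 postings
'a': 4 postings
'fox': 4 postings
Total = 5 + 4 + 1 + 6 + 6 + 4 + 4 = 30

30


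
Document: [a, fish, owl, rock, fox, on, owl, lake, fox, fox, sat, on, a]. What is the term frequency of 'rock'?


Document has 13 words
Scanning for 'rock':
Found at positions: [3]
Count = 1

1


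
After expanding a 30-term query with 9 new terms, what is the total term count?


Original terms: 30
Expansion terms: 9
Total = 30 + 9 = 39

39


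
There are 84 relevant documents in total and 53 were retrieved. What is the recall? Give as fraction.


Recall = retrieved_relevant / total_relevant
= 53 / 84
= 53 / (53 + 31)
= 53/84

53/84


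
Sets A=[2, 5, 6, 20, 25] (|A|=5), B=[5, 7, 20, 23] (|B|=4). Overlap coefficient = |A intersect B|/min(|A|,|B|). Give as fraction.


A intersect B = [5, 20]
|A intersect B| = 2
min(|A|, |B|) = min(5, 4) = 4
Overlap = 2 / 4 = 1/2

1/2


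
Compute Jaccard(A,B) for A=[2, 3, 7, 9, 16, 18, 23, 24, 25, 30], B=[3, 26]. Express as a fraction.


A intersect B = [3]
|A intersect B| = 1
A union B = [2, 3, 7, 9, 16, 18, 23, 24, 25, 26, 30]
|A union B| = 11
Jaccard = 1/11 = 1/11

1/11


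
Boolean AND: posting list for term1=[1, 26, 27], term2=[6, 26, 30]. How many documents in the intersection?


Boolean AND: find intersection of posting lists
term1 docs: [1, 26, 27]
term2 docs: [6, 26, 30]
Intersection: [26]
|intersection| = 1

1


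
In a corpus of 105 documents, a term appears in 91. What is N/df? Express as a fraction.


IDF ratio = N / df
= 105 / 91
= 15/13

15/13


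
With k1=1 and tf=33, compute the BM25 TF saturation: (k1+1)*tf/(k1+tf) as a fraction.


BM25 TF component = (k1+1)*tf / (k1+tf)
k1 = 1, tf = 33
Numerator = (1+1)*33 = 66
Denominator = 1 + 33 = 34
= 66/34 = 33/17

33/17


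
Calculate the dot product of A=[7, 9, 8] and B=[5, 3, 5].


Dot product = sum of element-wise products
A[0]*B[0] = 7*5 = 35
A[1]*B[1] = 9*3 = 27
A[2]*B[2] = 8*5 = 40
Sum = 35 + 27 + 40 = 102

102


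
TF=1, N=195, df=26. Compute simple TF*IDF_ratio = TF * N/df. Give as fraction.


TF * (N/df)
= 1 * (195/26)
= 1 * 15/2
= 15/2

15/2


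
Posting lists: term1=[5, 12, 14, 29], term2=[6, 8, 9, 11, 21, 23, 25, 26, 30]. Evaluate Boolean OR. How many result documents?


Boolean OR: find union of posting lists
term1 docs: [5, 12, 14, 29]
term2 docs: [6, 8, 9, 11, 21, 23, 25, 26, 30]
Union: [5, 6, 8, 9, 11, 12, 14, 21, 23, 25, 26, 29, 30]
|union| = 13

13


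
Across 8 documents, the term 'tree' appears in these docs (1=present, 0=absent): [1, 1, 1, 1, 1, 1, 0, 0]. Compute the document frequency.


Checking each document for 'tree':
Doc 1: present
Doc 2: present
Doc 3: present
Doc 4: present
Doc 5: present
Doc 6: present
Doc 7: absent
Doc 8: absent
df = sum of presences = 1 + 1 + 1 + 1 + 1 + 1 + 0 + 0 = 6

6


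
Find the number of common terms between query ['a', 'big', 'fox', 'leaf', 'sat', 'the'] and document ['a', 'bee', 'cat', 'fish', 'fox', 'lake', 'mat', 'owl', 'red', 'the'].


Query terms: ['a', 'big', 'fox', 'leaf', 'sat', 'the']
Document terms: ['a', 'bee', 'cat', 'fish', 'fox', 'lake', 'mat', 'owl', 'red', 'the']
Common terms: ['a', 'fox', 'the']
Overlap count = 3

3


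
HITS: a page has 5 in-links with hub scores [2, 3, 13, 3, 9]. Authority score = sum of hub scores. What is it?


Authority = sum of hub scores of in-linkers
In-link 1: hub score = 2
In-link 2: hub score = 3
In-link 3: hub score = 13
In-link 4: hub score = 3
In-link 5: hub score = 9
Authority = 2 + 3 + 13 + 3 + 9 = 30

30


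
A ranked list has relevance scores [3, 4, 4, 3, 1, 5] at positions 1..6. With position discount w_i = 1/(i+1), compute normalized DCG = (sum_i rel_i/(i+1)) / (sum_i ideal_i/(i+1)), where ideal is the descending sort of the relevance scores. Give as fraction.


Position discount weights w_i = 1/(i+1) for i=1..6:
Weights = [1/2, 1/3, 1/4, 1/5, 1/6, 1/7]
Actual relevance: [3, 4, 4, 3, 1, 5]
DCG = 3/2 + 4/3 + 4/4 + 3/5 + 1/6 + 5/7 = 186/35
Ideal relevance (sorted desc): [5, 4, 4, 3, 3, 1]
Ideal DCG = 5/2 + 4/3 + 4/4 + 3/5 + 3/6 + 1/7 = 638/105
nDCG = DCG / ideal_DCG = 186/35 / 638/105 = 279/319

279/319


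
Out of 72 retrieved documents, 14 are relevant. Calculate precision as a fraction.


Precision = relevant_retrieved / total_retrieved
= 14 / 72
= 14 / (14 + 58)
= 7/36

7/36


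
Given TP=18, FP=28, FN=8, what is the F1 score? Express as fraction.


F1 = 2 * P * R / (P + R)
P = TP/(TP+FP) = 18/46 = 9/23
R = TP/(TP+FN) = 18/26 = 9/13
2 * P * R = 2 * 9/23 * 9/13 = 162/299
P + R = 9/23 + 9/13 = 324/299
F1 = 162/299 / 324/299 = 1/2

1/2


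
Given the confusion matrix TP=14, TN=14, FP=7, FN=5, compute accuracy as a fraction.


Accuracy = (TP + TN) / (TP + TN + FP + FN)
TP + TN = 14 + 14 = 28
Total = 14 + 14 + 7 + 5 = 40
Accuracy = 28 / 40 = 7/10

7/10


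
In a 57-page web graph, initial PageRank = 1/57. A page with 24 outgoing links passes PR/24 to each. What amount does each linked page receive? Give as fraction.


Initial PR = 1/57 = 1/57
Outlinks = 24
Contribution per link = PR / outlinks
= 1/57 / 24
= 1/1368

1/1368


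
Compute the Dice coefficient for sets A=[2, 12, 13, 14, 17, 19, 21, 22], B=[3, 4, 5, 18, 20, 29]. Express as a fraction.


A intersect B = []
|A intersect B| = 0
|A| = 8, |B| = 6
Dice = 2*0 / (8+6)
= 0 / 14 = 0

0


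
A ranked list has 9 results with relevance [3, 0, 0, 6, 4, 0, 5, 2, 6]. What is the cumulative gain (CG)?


Cumulative Gain = sum of relevance scores
Position 1: rel=3, running sum=3
Position 2: rel=0, running sum=3
Position 3: rel=0, running sum=3
Position 4: rel=6, running sum=9
Position 5: rel=4, running sum=13
Position 6: rel=0, running sum=13
Position 7: rel=5, running sum=18
Position 8: rel=2, running sum=20
Position 9: rel=6, running sum=26
CG = 26

26


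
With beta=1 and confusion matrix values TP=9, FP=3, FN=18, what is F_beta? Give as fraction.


P = TP/(TP+FP) = 9/12 = 3/4
R = TP/(TP+FN) = 9/27 = 1/3
beta^2 = 1^2 = 1
(1 + beta^2) = 2
Numerator = (1+beta^2)*P*R = 1/2
Denominator = beta^2*P + R = 3/4 + 1/3 = 13/12
F_beta = 6/13

6/13


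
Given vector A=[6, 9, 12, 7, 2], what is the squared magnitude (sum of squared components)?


|A|^2 = sum of squared components
A[0]^2 = 6^2 = 36
A[1]^2 = 9^2 = 81
A[2]^2 = 12^2 = 144
A[3]^2 = 7^2 = 49
A[4]^2 = 2^2 = 4
Sum = 36 + 81 + 144 + 49 + 4 = 314

314


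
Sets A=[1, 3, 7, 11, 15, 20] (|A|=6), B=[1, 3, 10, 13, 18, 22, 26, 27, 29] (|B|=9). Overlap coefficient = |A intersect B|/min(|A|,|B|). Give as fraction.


A intersect B = [1, 3]
|A intersect B| = 2
min(|A|, |B|) = min(6, 9) = 6
Overlap = 2 / 6 = 1/3

1/3


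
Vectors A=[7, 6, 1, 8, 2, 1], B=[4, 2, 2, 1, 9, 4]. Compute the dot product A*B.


Dot product = sum of element-wise products
A[0]*B[0] = 7*4 = 28
A[1]*B[1] = 6*2 = 12
A[2]*B[2] = 1*2 = 2
A[3]*B[3] = 8*1 = 8
A[4]*B[4] = 2*9 = 18
A[5]*B[5] = 1*4 = 4
Sum = 28 + 12 + 2 + 8 + 18 + 4 = 72

72


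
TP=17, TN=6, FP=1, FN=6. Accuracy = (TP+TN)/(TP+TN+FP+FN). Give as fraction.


Accuracy = (TP + TN) / (TP + TN + FP + FN)
TP + TN = 17 + 6 = 23
Total = 17 + 6 + 1 + 6 = 30
Accuracy = 23 / 30 = 23/30

23/30


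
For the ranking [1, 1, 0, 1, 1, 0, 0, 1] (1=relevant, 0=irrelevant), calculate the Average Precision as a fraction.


Computing P@k for each relevant position:
Position 1: relevant, P@1 = 1/1 = 1
Position 2: relevant, P@2 = 2/2 = 1
Position 3: not relevant
Position 4: relevant, P@4 = 3/4 = 3/4
Position 5: relevant, P@5 = 4/5 = 4/5
Position 6: not relevant
Position 7: not relevant
Position 8: relevant, P@8 = 5/8 = 5/8
Sum of P@k = 1 + 1 + 3/4 + 4/5 + 5/8 = 167/40
AP = 167/40 / 5 = 167/200

167/200


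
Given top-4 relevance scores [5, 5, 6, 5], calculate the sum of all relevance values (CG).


Cumulative Gain = sum of relevance scores
Position 1: rel=5, running sum=5
Position 2: rel=5, running sum=10
Position 3: rel=6, running sum=16
Position 4: rel=5, running sum=21
CG = 21

21


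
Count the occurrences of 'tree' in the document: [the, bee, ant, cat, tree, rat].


Document has 6 words
Scanning for 'tree':
Found at positions: [4]
Count = 1

1


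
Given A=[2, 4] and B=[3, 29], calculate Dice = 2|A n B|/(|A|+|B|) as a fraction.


A intersect B = []
|A intersect B| = 0
|A| = 2, |B| = 2
Dice = 2*0 / (2+2)
= 0 / 4 = 0

0


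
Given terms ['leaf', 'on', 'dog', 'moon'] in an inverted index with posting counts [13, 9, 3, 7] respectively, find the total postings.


Summing posting list sizes:
'leaf': 13 postings
'on': 9 postings
'dog': 3 postings
'moon': 7 postings
Total = 13 + 9 + 3 + 7 = 32

32


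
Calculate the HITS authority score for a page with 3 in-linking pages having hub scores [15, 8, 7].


Authority = sum of hub scores of in-linkers
In-link 1: hub score = 15
In-link 2: hub score = 8
In-link 3: hub score = 7
Authority = 15 + 8 + 7 = 30

30


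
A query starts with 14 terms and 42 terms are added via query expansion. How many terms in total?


Original terms: 14
Expansion terms: 42
Total = 14 + 42 = 56

56


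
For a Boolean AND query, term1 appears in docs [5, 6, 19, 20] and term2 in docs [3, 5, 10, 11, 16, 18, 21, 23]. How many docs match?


Boolean AND: find intersection of posting lists
term1 docs: [5, 6, 19, 20]
term2 docs: [3, 5, 10, 11, 16, 18, 21, 23]
Intersection: [5]
|intersection| = 1

1


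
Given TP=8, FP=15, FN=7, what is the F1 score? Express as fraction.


F1 = 2 * P * R / (P + R)
P = TP/(TP+FP) = 8/23 = 8/23
R = TP/(TP+FN) = 8/15 = 8/15
2 * P * R = 2 * 8/23 * 8/15 = 128/345
P + R = 8/23 + 8/15 = 304/345
F1 = 128/345 / 304/345 = 8/19

8/19


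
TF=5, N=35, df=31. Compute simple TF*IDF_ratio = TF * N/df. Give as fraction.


TF * (N/df)
= 5 * (35/31)
= 5 * 35/31
= 175/31

175/31


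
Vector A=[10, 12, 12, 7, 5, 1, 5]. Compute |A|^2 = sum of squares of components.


|A|^2 = sum of squared components
A[0]^2 = 10^2 = 100
A[1]^2 = 12^2 = 144
A[2]^2 = 12^2 = 144
A[3]^2 = 7^2 = 49
A[4]^2 = 5^2 = 25
A[5]^2 = 1^2 = 1
A[6]^2 = 5^2 = 25
Sum = 100 + 144 + 144 + 49 + 25 + 1 + 25 = 488

488


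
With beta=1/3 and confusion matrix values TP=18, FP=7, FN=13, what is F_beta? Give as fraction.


P = TP/(TP+FP) = 18/25 = 18/25
R = TP/(TP+FN) = 18/31 = 18/31
beta^2 = 1/3^2 = 1/9
(1 + beta^2) = 10/9
Numerator = (1+beta^2)*P*R = 72/155
Denominator = beta^2*P + R = 2/25 + 18/31 = 512/775
F_beta = 45/64

45/64


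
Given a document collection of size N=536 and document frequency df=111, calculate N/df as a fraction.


IDF ratio = N / df
= 536 / 111
= 536/111

536/111


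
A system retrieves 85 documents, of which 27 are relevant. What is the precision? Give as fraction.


Precision = relevant_retrieved / total_retrieved
= 27 / 85
= 27 / (27 + 58)
= 27/85

27/85


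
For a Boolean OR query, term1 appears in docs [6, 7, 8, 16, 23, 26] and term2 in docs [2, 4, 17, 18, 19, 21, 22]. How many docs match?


Boolean OR: find union of posting lists
term1 docs: [6, 7, 8, 16, 23, 26]
term2 docs: [2, 4, 17, 18, 19, 21, 22]
Union: [2, 4, 6, 7, 8, 16, 17, 18, 19, 21, 22, 23, 26]
|union| = 13

13


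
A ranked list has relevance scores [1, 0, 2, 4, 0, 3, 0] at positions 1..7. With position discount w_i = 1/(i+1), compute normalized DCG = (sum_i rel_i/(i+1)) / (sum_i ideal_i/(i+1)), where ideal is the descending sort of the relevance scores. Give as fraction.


Position discount weights w_i = 1/(i+1) for i=1..7:
Weights = [1/2, 1/3, 1/4, 1/5, 1/6, 1/7, 1/8]
Actual relevance: [1, 0, 2, 4, 0, 3, 0]
DCG = 1/2 + 0/3 + 2/4 + 4/5 + 0/6 + 3/7 + 0/8 = 78/35
Ideal relevance (sorted desc): [4, 3, 2, 1, 0, 0, 0]
Ideal DCG = 4/2 + 3/3 + 2/4 + 1/5 + 0/6 + 0/7 + 0/8 = 37/10
nDCG = DCG / ideal_DCG = 78/35 / 37/10 = 156/259

156/259


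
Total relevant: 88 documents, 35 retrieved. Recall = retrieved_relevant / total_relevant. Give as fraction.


Recall = retrieved_relevant / total_relevant
= 35 / 88
= 35 / (35 + 53)
= 35/88

35/88


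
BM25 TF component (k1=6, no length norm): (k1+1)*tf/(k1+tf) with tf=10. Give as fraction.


BM25 TF component = (k1+1)*tf / (k1+tf)
k1 = 6, tf = 10
Numerator = (6+1)*10 = 70
Denominator = 6 + 10 = 16
= 70/16 = 35/8

35/8


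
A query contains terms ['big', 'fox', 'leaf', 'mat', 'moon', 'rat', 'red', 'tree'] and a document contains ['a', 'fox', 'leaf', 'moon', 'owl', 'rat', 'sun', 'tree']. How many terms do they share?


Query terms: ['big', 'fox', 'leaf', 'mat', 'moon', 'rat', 'red', 'tree']
Document terms: ['a', 'fox', 'leaf', 'moon', 'owl', 'rat', 'sun', 'tree']
Common terms: ['fox', 'leaf', 'moon', 'rat', 'tree']
Overlap count = 5

5


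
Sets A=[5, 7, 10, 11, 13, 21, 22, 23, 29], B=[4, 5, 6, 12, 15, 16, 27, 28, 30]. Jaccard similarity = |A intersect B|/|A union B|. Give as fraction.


A intersect B = [5]
|A intersect B| = 1
A union B = [4, 5, 6, 7, 10, 11, 12, 13, 15, 16, 21, 22, 23, 27, 28, 29, 30]
|A union B| = 17
Jaccard = 1/17 = 1/17

1/17


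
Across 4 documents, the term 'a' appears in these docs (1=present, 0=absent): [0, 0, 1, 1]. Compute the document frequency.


Checking each document for 'a':
Doc 1: absent
Doc 2: absent
Doc 3: present
Doc 4: present
df = sum of presences = 0 + 0 + 1 + 1 = 2

2


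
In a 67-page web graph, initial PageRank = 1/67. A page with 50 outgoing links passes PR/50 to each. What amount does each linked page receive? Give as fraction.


Initial PR = 1/67 = 1/67
Outlinks = 50
Contribution per link = PR / outlinks
= 1/67 / 50
= 1/3350

1/3350


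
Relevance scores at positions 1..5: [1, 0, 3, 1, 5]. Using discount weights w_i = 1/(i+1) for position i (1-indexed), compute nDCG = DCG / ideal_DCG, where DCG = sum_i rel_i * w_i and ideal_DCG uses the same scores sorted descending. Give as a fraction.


Position discount weights w_i = 1/(i+1) for i=1..5:
Weights = [1/2, 1/3, 1/4, 1/5, 1/6]
Actual relevance: [1, 0, 3, 1, 5]
DCG = 1/2 + 0/3 + 3/4 + 1/5 + 5/6 = 137/60
Ideal relevance (sorted desc): [5, 3, 1, 1, 0]
Ideal DCG = 5/2 + 3/3 + 1/4 + 1/5 + 0/6 = 79/20
nDCG = DCG / ideal_DCG = 137/60 / 79/20 = 137/237

137/237


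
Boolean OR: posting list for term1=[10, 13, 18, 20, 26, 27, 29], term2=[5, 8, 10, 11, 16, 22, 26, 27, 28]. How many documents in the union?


Boolean OR: find union of posting lists
term1 docs: [10, 13, 18, 20, 26, 27, 29]
term2 docs: [5, 8, 10, 11, 16, 22, 26, 27, 28]
Union: [5, 8, 10, 11, 13, 16, 18, 20, 22, 26, 27, 28, 29]
|union| = 13

13


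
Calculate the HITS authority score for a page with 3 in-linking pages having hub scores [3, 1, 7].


Authority = sum of hub scores of in-linkers
In-link 1: hub score = 3
In-link 2: hub score = 1
In-link 3: hub score = 7
Authority = 3 + 1 + 7 = 11

11


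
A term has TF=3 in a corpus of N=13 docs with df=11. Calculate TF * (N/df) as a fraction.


TF * (N/df)
= 3 * (13/11)
= 3 * 13/11
= 39/11

39/11


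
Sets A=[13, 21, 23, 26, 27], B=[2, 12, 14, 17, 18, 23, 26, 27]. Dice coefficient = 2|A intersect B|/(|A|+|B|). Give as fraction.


A intersect B = [23, 26, 27]
|A intersect B| = 3
|A| = 5, |B| = 8
Dice = 2*3 / (5+8)
= 6 / 13 = 6/13

6/13


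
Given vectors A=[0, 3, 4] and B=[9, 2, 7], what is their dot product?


Dot product = sum of element-wise products
A[0]*B[0] = 0*9 = 0
A[1]*B[1] = 3*2 = 6
A[2]*B[2] = 4*7 = 28
Sum = 0 + 6 + 28 = 34

34


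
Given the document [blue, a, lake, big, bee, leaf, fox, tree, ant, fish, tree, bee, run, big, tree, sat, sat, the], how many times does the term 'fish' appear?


Document has 18 words
Scanning for 'fish':
Found at positions: [9]
Count = 1

1


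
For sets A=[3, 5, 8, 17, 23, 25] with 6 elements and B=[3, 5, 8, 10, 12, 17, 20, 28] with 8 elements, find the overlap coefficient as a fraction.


A intersect B = [3, 5, 8, 17]
|A intersect B| = 4
min(|A|, |B|) = min(6, 8) = 6
Overlap = 4 / 6 = 2/3

2/3


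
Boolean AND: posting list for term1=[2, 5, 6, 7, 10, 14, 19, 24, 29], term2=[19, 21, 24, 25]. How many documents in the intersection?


Boolean AND: find intersection of posting lists
term1 docs: [2, 5, 6, 7, 10, 14, 19, 24, 29]
term2 docs: [19, 21, 24, 25]
Intersection: [19, 24]
|intersection| = 2

2


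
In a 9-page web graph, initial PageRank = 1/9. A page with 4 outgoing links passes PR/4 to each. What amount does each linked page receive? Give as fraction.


Initial PR = 1/9 = 1/9
Outlinks = 4
Contribution per link = PR / outlinks
= 1/9 / 4
= 1/36

1/36


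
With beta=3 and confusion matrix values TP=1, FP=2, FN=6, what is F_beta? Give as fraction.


P = TP/(TP+FP) = 1/3 = 1/3
R = TP/(TP+FN) = 1/7 = 1/7
beta^2 = 3^2 = 9
(1 + beta^2) = 10
Numerator = (1+beta^2)*P*R = 10/21
Denominator = beta^2*P + R = 3 + 1/7 = 22/7
F_beta = 5/33

5/33


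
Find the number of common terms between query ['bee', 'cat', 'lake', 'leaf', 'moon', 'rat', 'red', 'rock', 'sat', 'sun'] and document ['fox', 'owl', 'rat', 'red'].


Query terms: ['bee', 'cat', 'lake', 'leaf', 'moon', 'rat', 'red', 'rock', 'sat', 'sun']
Document terms: ['fox', 'owl', 'rat', 'red']
Common terms: ['rat', 'red']
Overlap count = 2

2


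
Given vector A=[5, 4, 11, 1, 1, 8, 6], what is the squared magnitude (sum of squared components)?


|A|^2 = sum of squared components
A[0]^2 = 5^2 = 25
A[1]^2 = 4^2 = 16
A[2]^2 = 11^2 = 121
A[3]^2 = 1^2 = 1
A[4]^2 = 1^2 = 1
A[5]^2 = 8^2 = 64
A[6]^2 = 6^2 = 36
Sum = 25 + 16 + 121 + 1 + 1 + 64 + 36 = 264

264


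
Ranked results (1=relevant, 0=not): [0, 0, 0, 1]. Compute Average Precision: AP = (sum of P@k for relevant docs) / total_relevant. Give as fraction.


Computing P@k for each relevant position:
Position 1: not relevant
Position 2: not relevant
Position 3: not relevant
Position 4: relevant, P@4 = 1/4 = 1/4
Sum of P@k = 1/4 = 1/4
AP = 1/4 / 1 = 1/4

1/4


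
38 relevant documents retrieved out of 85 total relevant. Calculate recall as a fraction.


Recall = retrieved_relevant / total_relevant
= 38 / 85
= 38 / (38 + 47)
= 38/85

38/85


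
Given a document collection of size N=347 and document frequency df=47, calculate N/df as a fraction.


IDF ratio = N / df
= 347 / 47
= 347/47

347/47


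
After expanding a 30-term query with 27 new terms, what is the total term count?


Original terms: 30
Expansion terms: 27
Total = 30 + 27 = 57

57


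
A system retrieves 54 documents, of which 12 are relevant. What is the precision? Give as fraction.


Precision = relevant_retrieved / total_retrieved
= 12 / 54
= 12 / (12 + 42)
= 2/9

2/9


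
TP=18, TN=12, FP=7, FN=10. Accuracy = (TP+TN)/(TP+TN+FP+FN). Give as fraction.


Accuracy = (TP + TN) / (TP + TN + FP + FN)
TP + TN = 18 + 12 = 30
Total = 18 + 12 + 7 + 10 = 47
Accuracy = 30 / 47 = 30/47

30/47


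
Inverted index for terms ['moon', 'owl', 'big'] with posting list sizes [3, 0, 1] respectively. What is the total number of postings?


Summing posting list sizes:
'moon': 3 postings
'owl': 0 postings
'big': 1 postings
Total = 3 + 0 + 1 = 4

4


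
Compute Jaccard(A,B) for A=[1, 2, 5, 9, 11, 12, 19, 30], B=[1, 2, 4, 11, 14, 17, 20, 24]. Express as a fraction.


A intersect B = [1, 2, 11]
|A intersect B| = 3
A union B = [1, 2, 4, 5, 9, 11, 12, 14, 17, 19, 20, 24, 30]
|A union B| = 13
Jaccard = 3/13 = 3/13

3/13


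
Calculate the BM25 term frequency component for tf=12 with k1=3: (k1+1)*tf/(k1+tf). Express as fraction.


BM25 TF component = (k1+1)*tf / (k1+tf)
k1 = 3, tf = 12
Numerator = (3+1)*12 = 48
Denominator = 3 + 12 = 15
= 48/15 = 16/5

16/5


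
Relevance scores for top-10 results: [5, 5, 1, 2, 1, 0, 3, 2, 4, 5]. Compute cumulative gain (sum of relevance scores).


Cumulative Gain = sum of relevance scores
Position 1: rel=5, running sum=5
Position 2: rel=5, running sum=10
Position 3: rel=1, running sum=11
Position 4: rel=2, running sum=13
Position 5: rel=1, running sum=14
Position 6: rel=0, running sum=14
Position 7: rel=3, running sum=17
Position 8: rel=2, running sum=19
Position 9: rel=4, running sum=23
Position 10: rel=5, running sum=28
CG = 28

28


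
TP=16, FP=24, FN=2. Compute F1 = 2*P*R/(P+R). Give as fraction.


F1 = 2 * P * R / (P + R)
P = TP/(TP+FP) = 16/40 = 2/5
R = TP/(TP+FN) = 16/18 = 8/9
2 * P * R = 2 * 2/5 * 8/9 = 32/45
P + R = 2/5 + 8/9 = 58/45
F1 = 32/45 / 58/45 = 16/29

16/29


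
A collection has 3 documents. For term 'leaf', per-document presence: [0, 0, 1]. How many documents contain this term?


Checking each document for 'leaf':
Doc 1: absent
Doc 2: absent
Doc 3: present
df = sum of presences = 0 + 0 + 1 = 1

1


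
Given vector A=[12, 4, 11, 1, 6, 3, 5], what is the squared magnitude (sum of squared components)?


|A|^2 = sum of squared components
A[0]^2 = 12^2 = 144
A[1]^2 = 4^2 = 16
A[2]^2 = 11^2 = 121
A[3]^2 = 1^2 = 1
A[4]^2 = 6^2 = 36
A[5]^2 = 3^2 = 9
A[6]^2 = 5^2 = 25
Sum = 144 + 16 + 121 + 1 + 36 + 9 + 25 = 352

352


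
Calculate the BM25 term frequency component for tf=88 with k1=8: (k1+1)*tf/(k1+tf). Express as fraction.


BM25 TF component = (k1+1)*tf / (k1+tf)
k1 = 8, tf = 88
Numerator = (8+1)*88 = 792
Denominator = 8 + 88 = 96
= 792/96 = 33/4

33/4


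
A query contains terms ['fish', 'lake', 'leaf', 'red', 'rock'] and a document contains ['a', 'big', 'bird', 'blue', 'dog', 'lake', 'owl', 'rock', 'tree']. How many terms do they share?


Query terms: ['fish', 'lake', 'leaf', 'red', 'rock']
Document terms: ['a', 'big', 'bird', 'blue', 'dog', 'lake', 'owl', 'rock', 'tree']
Common terms: ['lake', 'rock']
Overlap count = 2

2


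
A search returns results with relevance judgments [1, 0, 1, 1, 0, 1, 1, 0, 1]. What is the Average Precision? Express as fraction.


Computing P@k for each relevant position:
Position 1: relevant, P@1 = 1/1 = 1
Position 2: not relevant
Position 3: relevant, P@3 = 2/3 = 2/3
Position 4: relevant, P@4 = 3/4 = 3/4
Position 5: not relevant
Position 6: relevant, P@6 = 4/6 = 2/3
Position 7: relevant, P@7 = 5/7 = 5/7
Position 8: not relevant
Position 9: relevant, P@9 = 6/9 = 2/3
Sum of P@k = 1 + 2/3 + 3/4 + 2/3 + 5/7 + 2/3 = 125/28
AP = 125/28 / 6 = 125/168

125/168


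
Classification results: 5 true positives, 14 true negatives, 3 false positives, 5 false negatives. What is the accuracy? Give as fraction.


Accuracy = (TP + TN) / (TP + TN + FP + FN)
TP + TN = 5 + 14 = 19
Total = 5 + 14 + 3 + 5 = 27
Accuracy = 19 / 27 = 19/27

19/27


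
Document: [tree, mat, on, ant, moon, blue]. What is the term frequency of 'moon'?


Document has 6 words
Scanning for 'moon':
Found at positions: [4]
Count = 1

1


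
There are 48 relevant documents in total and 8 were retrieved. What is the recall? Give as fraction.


Recall = retrieved_relevant / total_relevant
= 8 / 48
= 8 / (8 + 40)
= 1/6

1/6


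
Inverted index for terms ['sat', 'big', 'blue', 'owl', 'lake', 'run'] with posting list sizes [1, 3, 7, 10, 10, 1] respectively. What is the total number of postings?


Summing posting list sizes:
'sat': 1 postings
'big': 3 postings
'blue': 7 postings
'owl': 10 postings
'lake': 10 postings
'run': 1 postings
Total = 1 + 3 + 7 + 10 + 10 + 1 = 32

32


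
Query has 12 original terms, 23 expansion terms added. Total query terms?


Original terms: 12
Expansion terms: 23
Total = 12 + 23 = 35

35


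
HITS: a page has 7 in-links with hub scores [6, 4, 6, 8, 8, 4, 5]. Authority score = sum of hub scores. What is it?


Authority = sum of hub scores of in-linkers
In-link 1: hub score = 6
In-link 2: hub score = 4
In-link 3: hub score = 6
In-link 4: hub score = 8
In-link 5: hub score = 8
In-link 6: hub score = 4
In-link 7: hub score = 5
Authority = 6 + 4 + 6 + 8 + 8 + 4 + 5 = 41

41


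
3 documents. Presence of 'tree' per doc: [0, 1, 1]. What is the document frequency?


Checking each document for 'tree':
Doc 1: absent
Doc 2: present
Doc 3: present
df = sum of presences = 0 + 1 + 1 = 2

2


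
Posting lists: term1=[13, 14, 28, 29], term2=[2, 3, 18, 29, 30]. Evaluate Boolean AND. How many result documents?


Boolean AND: find intersection of posting lists
term1 docs: [13, 14, 28, 29]
term2 docs: [2, 3, 18, 29, 30]
Intersection: [29]
|intersection| = 1

1


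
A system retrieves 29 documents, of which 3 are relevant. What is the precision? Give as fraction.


Precision = relevant_retrieved / total_retrieved
= 3 / 29
= 3 / (3 + 26)
= 3/29

3/29


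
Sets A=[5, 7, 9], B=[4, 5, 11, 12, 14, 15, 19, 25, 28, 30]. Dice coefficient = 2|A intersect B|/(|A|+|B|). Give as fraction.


A intersect B = [5]
|A intersect B| = 1
|A| = 3, |B| = 10
Dice = 2*1 / (3+10)
= 2 / 13 = 2/13

2/13


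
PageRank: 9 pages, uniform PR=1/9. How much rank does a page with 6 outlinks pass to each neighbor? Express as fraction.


Initial PR = 1/9 = 1/9
Outlinks = 6
Contribution per link = PR / outlinks
= 1/9 / 6
= 1/54

1/54


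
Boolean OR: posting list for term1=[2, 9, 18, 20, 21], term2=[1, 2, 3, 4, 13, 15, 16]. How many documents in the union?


Boolean OR: find union of posting lists
term1 docs: [2, 9, 18, 20, 21]
term2 docs: [1, 2, 3, 4, 13, 15, 16]
Union: [1, 2, 3, 4, 9, 13, 15, 16, 18, 20, 21]
|union| = 11

11


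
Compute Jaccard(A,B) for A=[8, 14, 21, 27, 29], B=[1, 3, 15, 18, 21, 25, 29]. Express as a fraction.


A intersect B = [21, 29]
|A intersect B| = 2
A union B = [1, 3, 8, 14, 15, 18, 21, 25, 27, 29]
|A union B| = 10
Jaccard = 2/10 = 1/5

1/5


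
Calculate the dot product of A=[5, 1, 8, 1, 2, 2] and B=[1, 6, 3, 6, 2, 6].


Dot product = sum of element-wise products
A[0]*B[0] = 5*1 = 5
A[1]*B[1] = 1*6 = 6
A[2]*B[2] = 8*3 = 24
A[3]*B[3] = 1*6 = 6
A[4]*B[4] = 2*2 = 4
A[5]*B[5] = 2*6 = 12
Sum = 5 + 6 + 24 + 6 + 4 + 12 = 57

57


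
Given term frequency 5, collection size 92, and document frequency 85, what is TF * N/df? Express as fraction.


TF * (N/df)
= 5 * (92/85)
= 5 * 92/85
= 92/17

92/17


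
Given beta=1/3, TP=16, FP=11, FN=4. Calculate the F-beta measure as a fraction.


P = TP/(TP+FP) = 16/27 = 16/27
R = TP/(TP+FN) = 16/20 = 4/5
beta^2 = 1/3^2 = 1/9
(1 + beta^2) = 10/9
Numerator = (1+beta^2)*P*R = 128/243
Denominator = beta^2*P + R = 16/243 + 4/5 = 1052/1215
F_beta = 160/263

160/263


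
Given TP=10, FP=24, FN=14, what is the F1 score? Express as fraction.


F1 = 2 * P * R / (P + R)
P = TP/(TP+FP) = 10/34 = 5/17
R = TP/(TP+FN) = 10/24 = 5/12
2 * P * R = 2 * 5/17 * 5/12 = 25/102
P + R = 5/17 + 5/12 = 145/204
F1 = 25/102 / 145/204 = 10/29

10/29


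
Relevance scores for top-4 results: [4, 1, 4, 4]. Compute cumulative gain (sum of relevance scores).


Cumulative Gain = sum of relevance scores
Position 1: rel=4, running sum=4
Position 2: rel=1, running sum=5
Position 3: rel=4, running sum=9
Position 4: rel=4, running sum=13
CG = 13

13


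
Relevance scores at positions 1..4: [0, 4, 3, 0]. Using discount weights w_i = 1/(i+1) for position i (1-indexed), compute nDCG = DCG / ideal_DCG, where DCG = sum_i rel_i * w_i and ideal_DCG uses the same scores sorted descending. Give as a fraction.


Position discount weights w_i = 1/(i+1) for i=1..4:
Weights = [1/2, 1/3, 1/4, 1/5]
Actual relevance: [0, 4, 3, 0]
DCG = 0/2 + 4/3 + 3/4 + 0/5 = 25/12
Ideal relevance (sorted desc): [4, 3, 0, 0]
Ideal DCG = 4/2 + 3/3 + 0/4 + 0/5 = 3
nDCG = DCG / ideal_DCG = 25/12 / 3 = 25/36

25/36


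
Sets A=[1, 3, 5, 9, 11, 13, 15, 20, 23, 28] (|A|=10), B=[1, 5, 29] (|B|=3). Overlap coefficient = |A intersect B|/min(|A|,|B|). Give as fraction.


A intersect B = [1, 5]
|A intersect B| = 2
min(|A|, |B|) = min(10, 3) = 3
Overlap = 2 / 3 = 2/3

2/3


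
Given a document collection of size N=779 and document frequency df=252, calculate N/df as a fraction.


IDF ratio = N / df
= 779 / 252
= 779/252

779/252


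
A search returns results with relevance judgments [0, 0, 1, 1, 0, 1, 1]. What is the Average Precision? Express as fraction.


Computing P@k for each relevant position:
Position 1: not relevant
Position 2: not relevant
Position 3: relevant, P@3 = 1/3 = 1/3
Position 4: relevant, P@4 = 2/4 = 1/2
Position 5: not relevant
Position 6: relevant, P@6 = 3/6 = 1/2
Position 7: relevant, P@7 = 4/7 = 4/7
Sum of P@k = 1/3 + 1/2 + 1/2 + 4/7 = 40/21
AP = 40/21 / 4 = 10/21

10/21


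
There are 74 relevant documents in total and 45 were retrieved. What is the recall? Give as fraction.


Recall = retrieved_relevant / total_relevant
= 45 / 74
= 45 / (45 + 29)
= 45/74

45/74


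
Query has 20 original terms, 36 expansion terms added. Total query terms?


Original terms: 20
Expansion terms: 36
Total = 20 + 36 = 56

56


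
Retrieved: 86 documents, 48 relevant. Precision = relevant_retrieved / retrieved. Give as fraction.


Precision = relevant_retrieved / total_retrieved
= 48 / 86
= 48 / (48 + 38)
= 24/43

24/43


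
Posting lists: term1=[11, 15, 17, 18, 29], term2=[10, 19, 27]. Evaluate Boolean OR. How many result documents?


Boolean OR: find union of posting lists
term1 docs: [11, 15, 17, 18, 29]
term2 docs: [10, 19, 27]
Union: [10, 11, 15, 17, 18, 19, 27, 29]
|union| = 8

8


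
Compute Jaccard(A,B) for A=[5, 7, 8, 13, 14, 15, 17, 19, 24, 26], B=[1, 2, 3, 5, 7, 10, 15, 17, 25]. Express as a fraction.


A intersect B = [5, 7, 15, 17]
|A intersect B| = 4
A union B = [1, 2, 3, 5, 7, 8, 10, 13, 14, 15, 17, 19, 24, 25, 26]
|A union B| = 15
Jaccard = 4/15 = 4/15

4/15


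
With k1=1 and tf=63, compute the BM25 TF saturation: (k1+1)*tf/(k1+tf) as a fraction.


BM25 TF component = (k1+1)*tf / (k1+tf)
k1 = 1, tf = 63
Numerator = (1+1)*63 = 126
Denominator = 1 + 63 = 64
= 126/64 = 63/32

63/32


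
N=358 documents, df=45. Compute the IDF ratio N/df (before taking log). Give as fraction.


IDF ratio = N / df
= 358 / 45
= 358/45

358/45


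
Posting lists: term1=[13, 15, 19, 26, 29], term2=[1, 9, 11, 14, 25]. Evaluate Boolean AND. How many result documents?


Boolean AND: find intersection of posting lists
term1 docs: [13, 15, 19, 26, 29]
term2 docs: [1, 9, 11, 14, 25]
Intersection: []
|intersection| = 0

0


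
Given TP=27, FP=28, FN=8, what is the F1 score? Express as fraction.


F1 = 2 * P * R / (P + R)
P = TP/(TP+FP) = 27/55 = 27/55
R = TP/(TP+FN) = 27/35 = 27/35
2 * P * R = 2 * 27/55 * 27/35 = 1458/1925
P + R = 27/55 + 27/35 = 486/385
F1 = 1458/1925 / 486/385 = 3/5

3/5


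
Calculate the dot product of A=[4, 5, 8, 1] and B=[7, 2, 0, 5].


Dot product = sum of element-wise products
A[0]*B[0] = 4*7 = 28
A[1]*B[1] = 5*2 = 10
A[2]*B[2] = 8*0 = 0
A[3]*B[3] = 1*5 = 5
Sum = 28 + 10 + 0 + 5 = 43

43


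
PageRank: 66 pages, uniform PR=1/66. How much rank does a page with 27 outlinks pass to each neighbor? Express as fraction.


Initial PR = 1/66 = 1/66
Outlinks = 27
Contribution per link = PR / outlinks
= 1/66 / 27
= 1/1782

1/1782


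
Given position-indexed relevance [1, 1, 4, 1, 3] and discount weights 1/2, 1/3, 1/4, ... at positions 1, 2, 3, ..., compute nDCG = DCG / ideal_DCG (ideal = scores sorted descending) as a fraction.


Position discount weights w_i = 1/(i+1) for i=1..5:
Weights = [1/2, 1/3, 1/4, 1/5, 1/6]
Actual relevance: [1, 1, 4, 1, 3]
DCG = 1/2 + 1/3 + 4/4 + 1/5 + 3/6 = 38/15
Ideal relevance (sorted desc): [4, 3, 1, 1, 1]
Ideal DCG = 4/2 + 3/3 + 1/4 + 1/5 + 1/6 = 217/60
nDCG = DCG / ideal_DCG = 38/15 / 217/60 = 152/217

152/217


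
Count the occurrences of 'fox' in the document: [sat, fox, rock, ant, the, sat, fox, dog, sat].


Document has 9 words
Scanning for 'fox':
Found at positions: [1, 6]
Count = 2

2


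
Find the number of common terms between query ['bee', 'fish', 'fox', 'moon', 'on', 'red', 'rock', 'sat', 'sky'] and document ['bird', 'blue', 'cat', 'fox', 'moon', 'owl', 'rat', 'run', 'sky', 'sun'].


Query terms: ['bee', 'fish', 'fox', 'moon', 'on', 'red', 'rock', 'sat', 'sky']
Document terms: ['bird', 'blue', 'cat', 'fox', 'moon', 'owl', 'rat', 'run', 'sky', 'sun']
Common terms: ['fox', 'moon', 'sky']
Overlap count = 3

3


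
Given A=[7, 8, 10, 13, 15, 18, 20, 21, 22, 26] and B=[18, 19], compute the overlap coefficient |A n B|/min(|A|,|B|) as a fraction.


A intersect B = [18]
|A intersect B| = 1
min(|A|, |B|) = min(10, 2) = 2
Overlap = 1 / 2 = 1/2

1/2


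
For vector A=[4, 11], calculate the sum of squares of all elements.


|A|^2 = sum of squared components
A[0]^2 = 4^2 = 16
A[1]^2 = 11^2 = 121
Sum = 16 + 121 = 137

137


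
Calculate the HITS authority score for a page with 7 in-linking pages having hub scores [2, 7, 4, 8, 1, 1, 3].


Authority = sum of hub scores of in-linkers
In-link 1: hub score = 2
In-link 2: hub score = 7
In-link 3: hub score = 4
In-link 4: hub score = 8
In-link 5: hub score = 1
In-link 6: hub score = 1
In-link 7: hub score = 3
Authority = 2 + 7 + 4 + 8 + 1 + 1 + 3 = 26

26


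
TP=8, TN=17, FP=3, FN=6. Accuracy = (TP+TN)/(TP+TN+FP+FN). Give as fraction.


Accuracy = (TP + TN) / (TP + TN + FP + FN)
TP + TN = 8 + 17 = 25
Total = 8 + 17 + 3 + 6 = 34
Accuracy = 25 / 34 = 25/34

25/34


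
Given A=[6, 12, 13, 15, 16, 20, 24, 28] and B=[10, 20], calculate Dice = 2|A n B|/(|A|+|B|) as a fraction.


A intersect B = [20]
|A intersect B| = 1
|A| = 8, |B| = 2
Dice = 2*1 / (8+2)
= 2 / 10 = 1/5

1/5


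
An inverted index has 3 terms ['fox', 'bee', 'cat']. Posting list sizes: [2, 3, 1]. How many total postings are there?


Summing posting list sizes:
'fox': 2 postings
'bee': 3 postings
'cat': 1 postings
Total = 2 + 3 + 1 = 6

6


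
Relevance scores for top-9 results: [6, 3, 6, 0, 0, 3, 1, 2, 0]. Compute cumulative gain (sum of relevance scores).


Cumulative Gain = sum of relevance scores
Position 1: rel=6, running sum=6
Position 2: rel=3, running sum=9
Position 3: rel=6, running sum=15
Position 4: rel=0, running sum=15
Position 5: rel=0, running sum=15
Position 6: rel=3, running sum=18
Position 7: rel=1, running sum=19
Position 8: rel=2, running sum=21
Position 9: rel=0, running sum=21
CG = 21

21


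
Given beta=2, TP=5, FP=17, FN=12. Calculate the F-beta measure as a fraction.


P = TP/(TP+FP) = 5/22 = 5/22
R = TP/(TP+FN) = 5/17 = 5/17
beta^2 = 2^2 = 4
(1 + beta^2) = 5
Numerator = (1+beta^2)*P*R = 125/374
Denominator = beta^2*P + R = 10/11 + 5/17 = 225/187
F_beta = 5/18

5/18


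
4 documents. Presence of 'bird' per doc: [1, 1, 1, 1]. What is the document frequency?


Checking each document for 'bird':
Doc 1: present
Doc 2: present
Doc 3: present
Doc 4: present
df = sum of presences = 1 + 1 + 1 + 1 = 4

4


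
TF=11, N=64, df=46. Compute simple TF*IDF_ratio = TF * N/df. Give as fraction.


TF * (N/df)
= 11 * (64/46)
= 11 * 32/23
= 352/23

352/23


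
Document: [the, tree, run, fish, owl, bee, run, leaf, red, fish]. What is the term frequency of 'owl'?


Document has 10 words
Scanning for 'owl':
Found at positions: [4]
Count = 1

1


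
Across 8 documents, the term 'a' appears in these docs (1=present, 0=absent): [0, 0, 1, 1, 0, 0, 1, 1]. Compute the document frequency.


Checking each document for 'a':
Doc 1: absent
Doc 2: absent
Doc 3: present
Doc 4: present
Doc 5: absent
Doc 6: absent
Doc 7: present
Doc 8: present
df = sum of presences = 0 + 0 + 1 + 1 + 0 + 0 + 1 + 1 = 4

4


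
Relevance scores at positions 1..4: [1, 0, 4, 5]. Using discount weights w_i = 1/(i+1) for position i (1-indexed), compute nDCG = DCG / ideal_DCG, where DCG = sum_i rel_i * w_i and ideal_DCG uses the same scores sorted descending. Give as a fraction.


Position discount weights w_i = 1/(i+1) for i=1..4:
Weights = [1/2, 1/3, 1/4, 1/5]
Actual relevance: [1, 0, 4, 5]
DCG = 1/2 + 0/3 + 4/4 + 5/5 = 5/2
Ideal relevance (sorted desc): [5, 4, 1, 0]
Ideal DCG = 5/2 + 4/3 + 1/4 + 0/5 = 49/12
nDCG = DCG / ideal_DCG = 5/2 / 49/12 = 30/49

30/49


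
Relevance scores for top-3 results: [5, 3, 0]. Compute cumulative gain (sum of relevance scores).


Cumulative Gain = sum of relevance scores
Position 1: rel=5, running sum=5
Position 2: rel=3, running sum=8
Position 3: rel=0, running sum=8
CG = 8

8


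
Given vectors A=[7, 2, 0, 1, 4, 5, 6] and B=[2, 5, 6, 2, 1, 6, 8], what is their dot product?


Dot product = sum of element-wise products
A[0]*B[0] = 7*2 = 14
A[1]*B[1] = 2*5 = 10
A[2]*B[2] = 0*6 = 0
A[3]*B[3] = 1*2 = 2
A[4]*B[4] = 4*1 = 4
A[5]*B[5] = 5*6 = 30
A[6]*B[6] = 6*8 = 48
Sum = 14 + 10 + 0 + 2 + 4 + 30 + 48 = 108

108


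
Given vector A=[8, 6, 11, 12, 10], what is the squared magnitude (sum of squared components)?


|A|^2 = sum of squared components
A[0]^2 = 8^2 = 64
A[1]^2 = 6^2 = 36
A[2]^2 = 11^2 = 121
A[3]^2 = 12^2 = 144
A[4]^2 = 10^2 = 100
Sum = 64 + 36 + 121 + 144 + 100 = 465

465


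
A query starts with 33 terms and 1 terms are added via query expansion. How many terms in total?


Original terms: 33
Expansion terms: 1
Total = 33 + 1 = 34

34


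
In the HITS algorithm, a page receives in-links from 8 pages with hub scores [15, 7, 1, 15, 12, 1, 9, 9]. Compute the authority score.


Authority = sum of hub scores of in-linkers
In-link 1: hub score = 15
In-link 2: hub score = 7
In-link 3: hub score = 1
In-link 4: hub score = 15
In-link 5: hub score = 12
In-link 6: hub score = 1
In-link 7: hub score = 9
In-link 8: hub score = 9
Authority = 15 + 7 + 1 + 15 + 12 + 1 + 9 + 9 = 69

69


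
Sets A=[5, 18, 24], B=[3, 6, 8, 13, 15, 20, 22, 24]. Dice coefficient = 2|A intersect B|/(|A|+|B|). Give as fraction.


A intersect B = [24]
|A intersect B| = 1
|A| = 3, |B| = 8
Dice = 2*1 / (3+8)
= 2 / 11 = 2/11

2/11


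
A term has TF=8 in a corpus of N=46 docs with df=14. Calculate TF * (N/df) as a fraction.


TF * (N/df)
= 8 * (46/14)
= 8 * 23/7
= 184/7

184/7


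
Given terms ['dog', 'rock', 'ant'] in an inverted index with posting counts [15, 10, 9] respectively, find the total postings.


Summing posting list sizes:
'dog': 15 postings
'rock': 10 postings
'ant': 9 postings
Total = 15 + 10 + 9 = 34

34


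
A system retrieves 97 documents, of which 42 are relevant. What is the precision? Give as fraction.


Precision = relevant_retrieved / total_retrieved
= 42 / 97
= 42 / (42 + 55)
= 42/97

42/97


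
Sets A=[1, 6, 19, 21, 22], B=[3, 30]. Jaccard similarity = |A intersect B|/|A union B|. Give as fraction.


A intersect B = []
|A intersect B| = 0
A union B = [1, 3, 6, 19, 21, 22, 30]
|A union B| = 7
Jaccard = 0/7 = 0

0


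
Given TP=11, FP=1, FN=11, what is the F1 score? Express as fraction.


F1 = 2 * P * R / (P + R)
P = TP/(TP+FP) = 11/12 = 11/12
R = TP/(TP+FN) = 11/22 = 1/2
2 * P * R = 2 * 11/12 * 1/2 = 11/12
P + R = 11/12 + 1/2 = 17/12
F1 = 11/12 / 17/12 = 11/17

11/17


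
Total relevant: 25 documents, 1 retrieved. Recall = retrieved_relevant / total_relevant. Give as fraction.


Recall = retrieved_relevant / total_relevant
= 1 / 25
= 1 / (1 + 24)
= 1/25

1/25


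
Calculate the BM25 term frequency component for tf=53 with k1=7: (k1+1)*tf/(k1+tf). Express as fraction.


BM25 TF component = (k1+1)*tf / (k1+tf)
k1 = 7, tf = 53
Numerator = (7+1)*53 = 424
Denominator = 7 + 53 = 60
= 424/60 = 106/15

106/15


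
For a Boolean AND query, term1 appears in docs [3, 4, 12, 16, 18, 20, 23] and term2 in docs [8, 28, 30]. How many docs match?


Boolean AND: find intersection of posting lists
term1 docs: [3, 4, 12, 16, 18, 20, 23]
term2 docs: [8, 28, 30]
Intersection: []
|intersection| = 0

0


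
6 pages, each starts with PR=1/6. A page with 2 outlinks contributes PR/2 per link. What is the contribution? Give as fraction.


Initial PR = 1/6 = 1/6
Outlinks = 2
Contribution per link = PR / outlinks
= 1/6 / 2
= 1/12

1/12
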